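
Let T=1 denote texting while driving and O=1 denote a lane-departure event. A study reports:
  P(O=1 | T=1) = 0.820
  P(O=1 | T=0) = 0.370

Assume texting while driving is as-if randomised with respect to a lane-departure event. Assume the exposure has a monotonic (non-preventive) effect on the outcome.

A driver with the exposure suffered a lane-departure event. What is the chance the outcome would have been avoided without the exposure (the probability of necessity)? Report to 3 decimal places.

PN ≈ 0.549

Let p₁ = 0.82, p₀ = 0.37.
Under exogeneity and monotonicity, PN = (p₁ − p₀) / p₁.
PN = (0.82 − 0.37) / 0.82 = 0.45 / 0.82 ≈ 0.5488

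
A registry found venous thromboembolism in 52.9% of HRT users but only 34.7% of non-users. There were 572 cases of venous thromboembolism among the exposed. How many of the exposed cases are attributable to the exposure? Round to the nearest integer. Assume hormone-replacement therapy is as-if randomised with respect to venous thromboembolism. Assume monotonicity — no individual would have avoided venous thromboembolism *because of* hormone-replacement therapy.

about 197 cases

p₁ = 0.529, p₀ = 0.347.
PN = (p₁ − p₀)/p₁ = (0.529 − 0.347) / 0.529 ≈ 0.34405.
Attributable cases ≈ PN × (exposed cases) = 0.34405 × 572 ≈ 196.79.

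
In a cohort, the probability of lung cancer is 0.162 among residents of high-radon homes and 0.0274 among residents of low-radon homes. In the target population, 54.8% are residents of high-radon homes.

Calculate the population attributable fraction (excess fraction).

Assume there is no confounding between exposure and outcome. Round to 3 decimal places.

Let p₁ = 0.162, p₀ = 0.0274.
Overall risk P(Y=1) = π·p₁ + (1−π)·p₀ = 0.548×0.162 + 0.452×0.0274 = 0.10116.
Under exogeneity, PAF = [P(Y=1) − p₀] / P(Y=1).
PAF = (0.10116 − 0.0274) / 0.10116 ≈ 0.7291

PAF ≈ 0.729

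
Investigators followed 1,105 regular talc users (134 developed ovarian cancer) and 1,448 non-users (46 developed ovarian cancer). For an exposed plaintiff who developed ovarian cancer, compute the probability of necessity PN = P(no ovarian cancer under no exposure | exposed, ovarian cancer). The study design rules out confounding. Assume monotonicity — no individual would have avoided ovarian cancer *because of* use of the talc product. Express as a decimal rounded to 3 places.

p₁ = P(outcome | exposed) = 134/1105 = 0.12127
p₀ = P(outcome | unexposed) = 46/1448 = 0.031768
Under exogeneity and monotonicity, PN = (p₁ − p₀) / p₁.
PN = (0.12127 − 0.031768) / 0.12127 = 0.089499 / 0.12127 ≈ 0.7380

PN ≈ 0.738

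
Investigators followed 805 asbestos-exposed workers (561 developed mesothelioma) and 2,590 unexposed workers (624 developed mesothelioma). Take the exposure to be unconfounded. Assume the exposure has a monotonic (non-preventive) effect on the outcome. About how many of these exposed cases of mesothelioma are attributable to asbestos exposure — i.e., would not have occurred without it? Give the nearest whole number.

p₁ = P(outcome | exposed) = 561/805 = 0.69689
p₀ = P(outcome | unexposed) = 624/2590 = 0.24093
PN = (p₁ − p₀)/p₁ = (0.69689 − 0.24093) / 0.69689 ≈ 0.65429.
Attributable cases ≈ PN × (exposed cases) = 0.65429 × 561 ≈ 367.05.

about 367 cases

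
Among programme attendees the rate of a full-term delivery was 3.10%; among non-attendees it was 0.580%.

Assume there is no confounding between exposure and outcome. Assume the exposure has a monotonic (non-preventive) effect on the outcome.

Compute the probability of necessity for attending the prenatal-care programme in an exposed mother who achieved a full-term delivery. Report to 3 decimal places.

p₁ = 0.031, p₀ = 0.0058.
Under exogeneity and monotonicity, PN = (p₁ − p₀) / p₁.
PN = (0.031 − 0.0058) / 0.031 = 0.0252 / 0.031 ≈ 0.8129

PN ≈ 0.813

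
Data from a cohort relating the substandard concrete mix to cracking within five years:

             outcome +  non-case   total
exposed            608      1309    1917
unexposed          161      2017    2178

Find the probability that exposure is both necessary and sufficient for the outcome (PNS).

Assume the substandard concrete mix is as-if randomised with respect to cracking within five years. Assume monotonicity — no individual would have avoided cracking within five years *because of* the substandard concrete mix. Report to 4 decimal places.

p₁ = P(outcome | exposed) = 608/1917 = 0.31716
p₀ = P(outcome | unexposed) = 161/2178 = 0.073921
Under exogeneity and monotonicity, PNS = p₁ − p₀.
PNS = 0.31716 − 0.073921 = 0.24324

PNS ≈ 0.2432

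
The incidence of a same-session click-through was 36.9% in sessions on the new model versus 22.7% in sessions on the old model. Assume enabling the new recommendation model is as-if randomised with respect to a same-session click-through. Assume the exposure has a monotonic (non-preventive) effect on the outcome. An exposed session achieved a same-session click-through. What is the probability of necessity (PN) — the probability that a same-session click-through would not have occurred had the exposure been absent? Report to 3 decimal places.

PN ≈ 0.385

p₁ = 0.369, p₀ = 0.227.
Under exogeneity and monotonicity, PN = (p₁ − p₀) / p₁.
PN = (0.369 − 0.227) / 0.369 = 0.142 / 0.369 ≈ 0.3848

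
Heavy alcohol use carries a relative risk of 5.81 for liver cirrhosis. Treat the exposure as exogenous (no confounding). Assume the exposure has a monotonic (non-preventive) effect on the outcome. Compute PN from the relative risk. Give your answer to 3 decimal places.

Under exogeneity and monotonicity, PN = (RR − 1) / RR = 1 − 1/RR.
PN = (5.81 − 1) / 5.81 = 4.81 / 5.81 ≈ 0.8279

PN ≈ 0.828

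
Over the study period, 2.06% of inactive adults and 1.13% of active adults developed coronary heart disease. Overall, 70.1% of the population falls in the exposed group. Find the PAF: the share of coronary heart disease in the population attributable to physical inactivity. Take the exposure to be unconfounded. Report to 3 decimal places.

p₁ = 0.0206, p₀ = 0.0113.
Overall risk P(Y=1) = π·p₁ + (1−π)·p₀ = 0.701×0.0206 + 0.299×0.0113 = 0.017819.
Under exogeneity, PAF = [P(Y=1) − p₀] / P(Y=1).
PAF = (0.017819 − 0.0113) / 0.017819 ≈ 0.3659

PAF ≈ 0.366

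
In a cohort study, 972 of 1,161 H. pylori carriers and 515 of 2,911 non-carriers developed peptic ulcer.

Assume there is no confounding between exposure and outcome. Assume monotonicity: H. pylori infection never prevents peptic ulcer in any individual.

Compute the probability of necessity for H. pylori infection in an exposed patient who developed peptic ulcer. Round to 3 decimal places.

PN ≈ 0.789

p₁ = P(outcome | exposed) = 972/1161 = 0.83721
p₀ = P(outcome | unexposed) = 515/2911 = 0.17692
Under exogeneity and monotonicity, PN = (p₁ − p₀) / p₁.
PN = (0.83721 − 0.17692) / 0.83721 = 0.66029 / 0.83721 ≈ 0.7887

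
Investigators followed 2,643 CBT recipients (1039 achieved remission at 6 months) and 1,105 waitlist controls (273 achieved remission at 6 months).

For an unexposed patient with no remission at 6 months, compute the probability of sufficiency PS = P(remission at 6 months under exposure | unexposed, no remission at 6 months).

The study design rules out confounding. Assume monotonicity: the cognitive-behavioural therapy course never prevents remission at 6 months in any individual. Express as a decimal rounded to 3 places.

PS ≈ 0.194

p₁ = P(outcome | exposed) = 1039/2643 = 0.39311
p₀ = P(outcome | unexposed) = 273/1105 = 0.24706
Under exogeneity and monotonicity, PS = (p₁ − p₀) / (1 − p₀).
PS = (0.39311 − 0.24706) / (1 − 0.24706) = 0.14606 / 0.75294 ≈ 0.1940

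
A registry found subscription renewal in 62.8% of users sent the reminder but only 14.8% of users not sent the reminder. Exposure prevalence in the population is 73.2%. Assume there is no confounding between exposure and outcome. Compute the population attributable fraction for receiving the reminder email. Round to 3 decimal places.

p₁ = 0.628, p₀ = 0.148.
Overall risk P(Y=1) = π·p₁ + (1−π)·p₀ = 0.732×0.628 + 0.268×0.148 = 0.49936.
Under exogeneity, PAF = [P(Y=1) − p₀] / P(Y=1).
PAF = (0.49936 − 0.148) / 0.49936 ≈ 0.7036

PAF ≈ 0.704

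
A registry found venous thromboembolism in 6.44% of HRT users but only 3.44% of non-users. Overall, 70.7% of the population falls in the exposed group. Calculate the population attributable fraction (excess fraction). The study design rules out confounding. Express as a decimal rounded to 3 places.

p₁ = 0.0644, p₀ = 0.0344.
Overall risk P(Y=1) = π·p₁ + (1−π)·p₀ = 0.707×0.0644 + 0.293×0.0344 = 0.05561.
Under exogeneity, PAF = [P(Y=1) − p₀] / P(Y=1).
PAF = (0.05561 − 0.0344) / 0.05561 ≈ 0.3814

PAF ≈ 0.381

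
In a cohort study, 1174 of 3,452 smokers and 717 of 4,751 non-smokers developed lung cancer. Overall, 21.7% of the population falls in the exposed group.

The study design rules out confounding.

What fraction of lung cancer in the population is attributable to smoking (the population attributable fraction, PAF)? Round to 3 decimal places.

PAF ≈ 0.214

p₁ = P(outcome | exposed) = 1174/3452 = 0.34009
p₀ = P(outcome | unexposed) = 717/4751 = 0.15092
Overall risk P(Y=1) = π·p₁ + (1−π)·p₀ = 0.217×0.34009 + 0.783×0.15092 = 0.19197.
Under exogeneity, PAF = [P(Y=1) − p₀] / P(Y=1).
PAF = (0.19197 − 0.15092) / 0.19197 ≈ 0.2138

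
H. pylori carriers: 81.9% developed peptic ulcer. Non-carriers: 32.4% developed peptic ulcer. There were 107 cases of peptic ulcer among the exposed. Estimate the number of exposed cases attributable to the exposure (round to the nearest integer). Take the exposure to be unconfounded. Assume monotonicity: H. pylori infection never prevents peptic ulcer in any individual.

p₁ = 0.819, p₀ = 0.324.
PN = (p₁ − p₀)/p₁ = (0.819 − 0.324) / 0.819 ≈ 0.60440.
Attributable cases ≈ PN × (exposed cases) = 0.60440 × 107 ≈ 64.67.

about 65 cases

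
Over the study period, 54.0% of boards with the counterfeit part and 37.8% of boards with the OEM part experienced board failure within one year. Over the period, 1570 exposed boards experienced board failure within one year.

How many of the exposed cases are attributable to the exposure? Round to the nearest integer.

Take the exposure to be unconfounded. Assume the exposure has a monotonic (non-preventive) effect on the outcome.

p₁ = 0.54, p₀ = 0.378.
PN = (p₁ − p₀)/p₁ = (0.54 − 0.378) / 0.54 ≈ 0.30000.
Attributable cases ≈ PN × (exposed cases) = 0.30000 × 1570 ≈ 471.00.

about 471 cases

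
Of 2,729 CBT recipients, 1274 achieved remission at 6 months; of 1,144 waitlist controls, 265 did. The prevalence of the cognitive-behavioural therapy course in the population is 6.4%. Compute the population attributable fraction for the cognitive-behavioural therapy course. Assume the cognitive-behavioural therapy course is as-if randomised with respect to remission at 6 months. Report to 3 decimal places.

p₁ = P(outcome | exposed) = 1274/2729 = 0.46684
p₀ = P(outcome | unexposed) = 265/1144 = 0.23164
Overall risk P(Y=1) = π·p₁ + (1−π)·p₀ = 0.064×0.46684 + 0.936×0.23164 = 0.2467.
Under exogeneity, PAF = [P(Y=1) − p₀] / P(Y=1).
PAF = (0.2467 − 0.23164) / 0.2467 ≈ 0.0610

PAF ≈ 0.061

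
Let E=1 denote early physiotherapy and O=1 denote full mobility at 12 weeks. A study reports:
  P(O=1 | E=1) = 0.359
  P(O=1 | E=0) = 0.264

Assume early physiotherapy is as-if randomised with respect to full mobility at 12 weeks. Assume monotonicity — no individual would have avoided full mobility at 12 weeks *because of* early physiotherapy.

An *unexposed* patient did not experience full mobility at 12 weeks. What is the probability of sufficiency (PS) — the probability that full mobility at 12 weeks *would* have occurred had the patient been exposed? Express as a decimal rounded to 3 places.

Let p₁ = 0.359, p₀ = 0.264.
Under exogeneity and monotonicity, PS = (p₁ − p₀) / (1 − p₀).
PS = (0.359 − 0.264) / (1 − 0.264) = 0.095 / 0.736 ≈ 0.1291

PS ≈ 0.129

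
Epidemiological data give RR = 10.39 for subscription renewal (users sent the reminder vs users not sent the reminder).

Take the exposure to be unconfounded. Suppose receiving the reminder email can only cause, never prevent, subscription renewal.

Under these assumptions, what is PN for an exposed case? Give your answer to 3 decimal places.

Under exogeneity and monotonicity, PN = (RR − 1) / RR = 1 − 1/RR.
PN = (10.39 − 1) / 10.39 = 9.39 / 10.39 ≈ 0.9038

PN ≈ 0.904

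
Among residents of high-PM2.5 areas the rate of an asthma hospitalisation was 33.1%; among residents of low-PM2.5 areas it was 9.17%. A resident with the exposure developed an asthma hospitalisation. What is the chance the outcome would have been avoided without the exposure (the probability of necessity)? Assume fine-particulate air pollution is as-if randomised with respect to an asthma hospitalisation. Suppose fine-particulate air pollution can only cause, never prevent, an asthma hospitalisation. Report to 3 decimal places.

p₁ = 0.331, p₀ = 0.0917.
Under exogeneity and monotonicity, PN = (p₁ − p₀) / p₁.
PN = (0.331 − 0.0917) / 0.331 = 0.2393 / 0.331 ≈ 0.7230

PN ≈ 0.723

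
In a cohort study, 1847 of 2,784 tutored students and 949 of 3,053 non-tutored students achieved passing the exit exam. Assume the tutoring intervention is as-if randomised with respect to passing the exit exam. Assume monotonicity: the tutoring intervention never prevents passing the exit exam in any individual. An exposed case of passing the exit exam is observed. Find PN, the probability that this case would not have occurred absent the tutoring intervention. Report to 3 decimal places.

p₁ = P(outcome | exposed) = 1847/2784 = 0.66343
p₀ = P(outcome | unexposed) = 949/3053 = 0.31084
Under exogeneity and monotonicity, PN = (p₁ − p₀) / p₁.
PN = (0.66343 − 0.31084) / 0.66343 = 0.35259 / 0.66343 ≈ 0.5315

PN ≈ 0.531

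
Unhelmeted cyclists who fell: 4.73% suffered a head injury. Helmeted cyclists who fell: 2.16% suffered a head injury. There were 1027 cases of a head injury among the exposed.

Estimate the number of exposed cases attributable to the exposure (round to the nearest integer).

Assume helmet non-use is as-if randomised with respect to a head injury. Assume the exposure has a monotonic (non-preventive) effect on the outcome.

p₁ = 0.0473, p₀ = 0.0216.
PN = (p₁ − p₀)/p₁ = (0.0473 − 0.0216) / 0.0473 ≈ 0.54334.
Attributable cases ≈ PN × (exposed cases) = 0.54334 × 1027 ≈ 558.01.

about 558 cases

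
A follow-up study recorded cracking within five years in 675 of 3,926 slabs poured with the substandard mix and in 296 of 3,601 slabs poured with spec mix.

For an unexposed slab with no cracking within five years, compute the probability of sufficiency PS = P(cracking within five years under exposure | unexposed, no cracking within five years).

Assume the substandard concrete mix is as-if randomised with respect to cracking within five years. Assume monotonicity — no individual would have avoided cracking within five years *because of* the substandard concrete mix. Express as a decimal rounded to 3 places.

p₁ = P(outcome | exposed) = 675/3926 = 0.17193
p₀ = P(outcome | unexposed) = 296/3601 = 0.082199
Under exogeneity and monotonicity, PS = (p₁ − p₀) / (1 − p₀).
PS = (0.17193 − 0.082199) / (1 − 0.082199) = 0.089731 / 0.9178 ≈ 0.0978

PS ≈ 0.098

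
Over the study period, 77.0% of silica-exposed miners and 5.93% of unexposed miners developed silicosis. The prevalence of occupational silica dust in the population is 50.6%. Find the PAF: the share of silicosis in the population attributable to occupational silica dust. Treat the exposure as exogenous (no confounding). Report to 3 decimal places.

p₁ = 0.77, p₀ = 0.0593.
Overall risk P(Y=1) = π·p₁ + (1−π)·p₀ = 0.506×0.77 + 0.494×0.0593 = 0.41891.
Under exogeneity, PAF = [P(Y=1) − p₀] / P(Y=1).
PAF = (0.41891 − 0.0593) / 0.41891 ≈ 0.8584

PAF ≈ 0.858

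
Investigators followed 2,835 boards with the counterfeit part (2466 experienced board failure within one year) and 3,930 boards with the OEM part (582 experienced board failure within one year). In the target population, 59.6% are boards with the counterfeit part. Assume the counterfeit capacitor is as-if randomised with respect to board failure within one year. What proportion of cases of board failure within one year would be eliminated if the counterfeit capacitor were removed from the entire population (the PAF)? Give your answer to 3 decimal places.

p₁ = P(outcome | exposed) = 2466/2835 = 0.86984
p₀ = P(outcome | unexposed) = 582/3930 = 0.14809
Overall risk P(Y=1) = π·p₁ + (1−π)·p₀ = 0.596×0.86984 + 0.404×0.14809 = 0.57825.
Under exogeneity, PAF = [P(Y=1) − p₀] / P(Y=1).
PAF = (0.57825 − 0.14809) / 0.57825 ≈ 0.7439

PAF ≈ 0.744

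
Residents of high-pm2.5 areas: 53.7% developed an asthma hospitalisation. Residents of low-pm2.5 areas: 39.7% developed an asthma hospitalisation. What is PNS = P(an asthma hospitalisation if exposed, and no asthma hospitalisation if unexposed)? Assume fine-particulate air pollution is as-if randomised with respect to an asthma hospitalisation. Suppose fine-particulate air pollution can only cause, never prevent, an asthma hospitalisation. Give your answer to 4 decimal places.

PNS ≈ 0.1400

p₁ = 0.537, p₀ = 0.397.
Under exogeneity and monotonicity, PNS = p₁ − p₀.
PNS = 0.537 − 0.397 = 0.14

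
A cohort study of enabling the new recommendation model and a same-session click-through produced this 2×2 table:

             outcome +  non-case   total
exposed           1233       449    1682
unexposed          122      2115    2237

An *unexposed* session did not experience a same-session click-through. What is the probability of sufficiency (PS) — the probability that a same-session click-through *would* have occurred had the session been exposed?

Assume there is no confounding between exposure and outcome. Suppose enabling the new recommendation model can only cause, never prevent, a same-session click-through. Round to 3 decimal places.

p₁ = P(outcome | exposed) = 1233/1682 = 0.73306
p₀ = P(outcome | unexposed) = 122/2237 = 0.054537
Under exogeneity and monotonicity, PS = (p₁ − p₀)/(1 − p₀).
PS = (0.73306 − 0.054537) / 0.94546 ≈ 0.7177

PS ≈ 0.718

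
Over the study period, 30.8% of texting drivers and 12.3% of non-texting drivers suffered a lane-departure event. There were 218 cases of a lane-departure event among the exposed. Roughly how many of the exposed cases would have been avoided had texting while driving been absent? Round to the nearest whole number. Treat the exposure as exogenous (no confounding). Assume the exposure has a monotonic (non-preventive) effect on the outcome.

p₁ = 0.308, p₀ = 0.123.
PN = (p₁ − p₀)/p₁ = (0.308 − 0.123) / 0.308 ≈ 0.60065.
Attributable cases ≈ PN × (exposed cases) = 0.60065 × 218 ≈ 130.94.

about 131 cases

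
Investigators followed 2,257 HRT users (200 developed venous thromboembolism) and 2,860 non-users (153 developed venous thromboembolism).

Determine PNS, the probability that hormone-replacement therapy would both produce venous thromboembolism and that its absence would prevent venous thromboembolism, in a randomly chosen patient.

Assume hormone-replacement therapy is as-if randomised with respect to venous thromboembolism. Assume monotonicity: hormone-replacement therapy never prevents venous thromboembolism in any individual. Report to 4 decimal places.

PNS ≈ 0.0351

p₁ = P(outcome | exposed) = 200/2257 = 0.088613
p₀ = P(outcome | unexposed) = 153/2860 = 0.053497
Under exogeneity and monotonicity, PNS = p₁ − p₀.
PNS = 0.088613 − 0.053497 = 0.035117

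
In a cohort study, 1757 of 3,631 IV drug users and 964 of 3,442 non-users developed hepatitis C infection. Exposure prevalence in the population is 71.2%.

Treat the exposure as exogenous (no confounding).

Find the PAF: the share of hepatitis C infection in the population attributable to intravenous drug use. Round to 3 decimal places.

p₁ = P(outcome | exposed) = 1757/3631 = 0.48389
p₀ = P(outcome | unexposed) = 964/3442 = 0.28007
Overall risk P(Y=1) = π·p₁ + (1−π)·p₀ = 0.712×0.48389 + 0.288×0.28007 = 0.42519.
Under exogeneity, PAF = [P(Y=1) − p₀] / P(Y=1).
PAF = (0.42519 − 0.28007) / 0.42519 ≈ 0.3413

PAF ≈ 0.341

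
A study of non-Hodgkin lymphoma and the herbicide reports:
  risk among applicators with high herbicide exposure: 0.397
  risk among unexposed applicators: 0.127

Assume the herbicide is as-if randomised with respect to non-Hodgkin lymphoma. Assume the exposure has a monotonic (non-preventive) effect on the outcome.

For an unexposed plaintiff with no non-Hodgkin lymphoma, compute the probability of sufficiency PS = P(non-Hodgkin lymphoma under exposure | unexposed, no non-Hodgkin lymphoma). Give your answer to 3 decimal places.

PS ≈ 0.309

Let p₁ = 0.397, p₀ = 0.127.
Under exogeneity and monotonicity, PS = (p₁ − p₀) / (1 − p₀).
PS = (0.397 − 0.127) / (1 − 0.127) = 0.27 / 0.873 ≈ 0.3093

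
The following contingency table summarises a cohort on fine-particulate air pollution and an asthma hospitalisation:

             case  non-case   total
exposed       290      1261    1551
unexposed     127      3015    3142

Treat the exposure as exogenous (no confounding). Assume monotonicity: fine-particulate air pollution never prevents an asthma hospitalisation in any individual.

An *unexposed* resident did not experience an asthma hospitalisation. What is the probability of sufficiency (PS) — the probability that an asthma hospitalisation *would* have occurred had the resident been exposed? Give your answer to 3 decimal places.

p₁ = P(outcome | exposed) = 290/1551 = 0.18698
p₀ = P(outcome | unexposed) = 127/3142 = 0.04042
Under exogeneity and monotonicity, PS = (p₁ − p₀) / (1 − p₀).
PS = (0.18698 − 0.04042) / (1 − 0.04042) = 0.14656 / 0.95958 ≈ 0.1527

PS ≈ 0.153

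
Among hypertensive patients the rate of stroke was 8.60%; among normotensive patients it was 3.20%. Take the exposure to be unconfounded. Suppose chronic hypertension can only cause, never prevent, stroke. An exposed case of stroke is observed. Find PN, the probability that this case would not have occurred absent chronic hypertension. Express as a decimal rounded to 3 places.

PN ≈ 0.628

p₁ = 0.086, p₀ = 0.032.
Under exogeneity and monotonicity, PN = (p₁ − p₀) / p₁.
PN = (0.086 − 0.032) / 0.086 = 0.054 / 0.086 ≈ 0.6279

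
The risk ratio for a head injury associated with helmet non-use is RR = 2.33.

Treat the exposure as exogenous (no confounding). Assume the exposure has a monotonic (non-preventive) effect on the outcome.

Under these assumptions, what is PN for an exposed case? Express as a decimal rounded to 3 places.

Under exogeneity and monotonicity, PN = (RR − 1) / RR = 1 − 1/RR.
PN = (2.33 − 1) / 2.33 = 1.33 / 2.33 ≈ 0.5708

PN ≈ 0.571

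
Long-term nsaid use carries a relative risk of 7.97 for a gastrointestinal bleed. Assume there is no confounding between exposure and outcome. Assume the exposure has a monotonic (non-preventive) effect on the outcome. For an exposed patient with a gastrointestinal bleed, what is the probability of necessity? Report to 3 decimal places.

PN ≈ 0.875

Under exogeneity and monotonicity, PN = (RR − 1) / RR = 1 − 1/RR.
PN = (7.97 − 1) / 7.97 = 6.97 / 7.97 ≈ 0.8745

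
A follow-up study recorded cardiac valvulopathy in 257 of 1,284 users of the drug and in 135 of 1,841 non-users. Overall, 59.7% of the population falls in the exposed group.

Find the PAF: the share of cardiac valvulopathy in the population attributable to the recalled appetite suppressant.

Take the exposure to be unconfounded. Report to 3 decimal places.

PAF ≈ 0.508

p₁ = P(outcome | exposed) = 257/1284 = 0.20016
p₀ = P(outcome | unexposed) = 135/1841 = 0.07333
Overall risk P(Y=1) = π·p₁ + (1−π)·p₀ = 0.597×0.20016 + 0.403×0.07333 = 0.14904.
Under exogeneity, PAF = [P(Y=1) − p₀] / P(Y=1).
PAF = (0.14904 − 0.07333) / 0.14904 ≈ 0.5080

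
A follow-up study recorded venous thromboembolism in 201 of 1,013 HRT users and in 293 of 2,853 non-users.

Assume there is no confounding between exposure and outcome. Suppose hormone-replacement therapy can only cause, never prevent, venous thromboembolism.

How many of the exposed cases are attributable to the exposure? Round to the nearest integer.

about 97 cases

p₁ = P(outcome | exposed) = 201/1013 = 0.19842
p₀ = P(outcome | unexposed) = 293/2853 = 0.1027
PN = (p₁ − p₀)/p₁ = (0.19842 − 0.1027) / 0.19842 ≈ 0.48242.
Attributable cases ≈ PN × (exposed cases) = 0.48242 × 201 ≈ 96.97.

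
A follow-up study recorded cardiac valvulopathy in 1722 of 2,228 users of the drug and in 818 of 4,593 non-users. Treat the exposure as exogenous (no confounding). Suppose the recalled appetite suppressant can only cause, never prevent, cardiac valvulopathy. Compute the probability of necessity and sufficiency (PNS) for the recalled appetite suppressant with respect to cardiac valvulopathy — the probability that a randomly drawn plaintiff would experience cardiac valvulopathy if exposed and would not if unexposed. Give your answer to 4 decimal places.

p₁ = P(outcome | exposed) = 1722/2228 = 0.77289
p₀ = P(outcome | unexposed) = 818/4593 = 0.1781
Under exogeneity and monotonicity, PNS = p₁ − p₀.
PNS = 0.77289 − 0.1781 = 0.59479

PNS ≈ 0.5948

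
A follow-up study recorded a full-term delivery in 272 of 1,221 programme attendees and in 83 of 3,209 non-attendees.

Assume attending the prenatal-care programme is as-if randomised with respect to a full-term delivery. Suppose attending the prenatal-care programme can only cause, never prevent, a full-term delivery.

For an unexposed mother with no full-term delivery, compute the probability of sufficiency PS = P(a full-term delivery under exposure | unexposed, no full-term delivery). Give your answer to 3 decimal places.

PS ≈ 0.202

p₁ = P(outcome | exposed) = 272/1221 = 0.22277
p₀ = P(outcome | unexposed) = 83/3209 = 0.025865
Under exogeneity and monotonicity, PS = (p₁ − p₀) / (1 − p₀).
PS = (0.22277 − 0.025865) / (1 − 0.025865) = 0.1969 / 0.97414 ≈ 0.2021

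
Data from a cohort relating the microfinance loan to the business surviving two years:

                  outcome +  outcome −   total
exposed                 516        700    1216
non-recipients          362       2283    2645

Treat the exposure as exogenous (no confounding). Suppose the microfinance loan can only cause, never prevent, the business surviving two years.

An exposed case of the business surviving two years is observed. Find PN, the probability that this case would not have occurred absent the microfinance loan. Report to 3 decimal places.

p₁ = P(outcome | exposed) = 516/1216 = 0.42434
p₀ = P(outcome | unexposed) = 362/2645 = 0.13686
Under exogeneity and monotonicity, PN = (p₁ − p₀) / p₁.
PN = (0.42434 − 0.13686) / 0.42434 = 0.28748 / 0.42434 ≈ 0.6775

PN ≈ 0.677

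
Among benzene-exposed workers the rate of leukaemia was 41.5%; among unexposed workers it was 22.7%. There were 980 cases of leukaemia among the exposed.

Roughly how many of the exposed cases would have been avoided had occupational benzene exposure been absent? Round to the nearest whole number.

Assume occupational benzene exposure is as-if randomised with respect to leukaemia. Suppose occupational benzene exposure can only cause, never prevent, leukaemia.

p₁ = 0.415, p₀ = 0.227.
PN = (p₁ − p₀)/p₁ = (0.415 − 0.227) / 0.415 ≈ 0.45301.
Attributable cases ≈ PN × (exposed cases) = 0.45301 × 980 ≈ 443.95.

about 444 cases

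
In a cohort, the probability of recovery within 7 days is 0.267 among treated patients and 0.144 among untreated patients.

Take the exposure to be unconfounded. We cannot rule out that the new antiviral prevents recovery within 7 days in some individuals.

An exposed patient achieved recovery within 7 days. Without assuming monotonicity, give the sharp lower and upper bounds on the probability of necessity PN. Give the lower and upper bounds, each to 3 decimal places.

Let p₁ = 0.267, p₀ = 0.144.
Under exogeneity alone the bounds on PN are max{0,(p₁−p₀)/p₁} ≤ PN ≤ min{1,(1−p₀)/p₁}.
  lower = (p₁ − p₀)/p₁ = 0.123 / 0.267 ≈ 0.4607
  upper = min{1, (1 − p₀)/p₁} = 0.856 / 0.267 ≈ 3.2060 → capped at 1

0.461 ≤ PN ≤ 1.000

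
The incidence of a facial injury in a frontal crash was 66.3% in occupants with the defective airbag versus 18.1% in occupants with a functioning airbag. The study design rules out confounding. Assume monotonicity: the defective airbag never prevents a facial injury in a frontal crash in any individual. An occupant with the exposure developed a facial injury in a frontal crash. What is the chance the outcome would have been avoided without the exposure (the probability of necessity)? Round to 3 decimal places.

PN ≈ 0.727

p₁ = 0.663, p₀ = 0.181.
Under exogeneity and monotonicity, PN = (p₁ − p₀) / p₁.
PN = (0.663 − 0.181) / 0.663 = 0.482 / 0.663 ≈ 0.7270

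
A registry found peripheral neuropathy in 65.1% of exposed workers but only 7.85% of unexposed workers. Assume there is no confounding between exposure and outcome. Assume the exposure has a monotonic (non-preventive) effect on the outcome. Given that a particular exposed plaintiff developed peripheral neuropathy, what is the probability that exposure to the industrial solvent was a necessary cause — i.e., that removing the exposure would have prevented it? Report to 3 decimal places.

p₁ = 0.651, p₀ = 0.0785.
Under exogeneity and monotonicity, PN = (p₁ − p₀) / p₁.
PN = (0.651 − 0.0785) / 0.651 = 0.5725 / 0.651 ≈ 0.8794

PN ≈ 0.879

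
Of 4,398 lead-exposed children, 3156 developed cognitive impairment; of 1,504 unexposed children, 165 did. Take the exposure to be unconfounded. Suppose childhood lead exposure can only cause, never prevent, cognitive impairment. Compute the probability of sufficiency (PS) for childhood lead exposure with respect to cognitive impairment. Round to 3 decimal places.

p₁ = P(outcome | exposed) = 3156/4398 = 0.7176
p₀ = P(outcome | unexposed) = 165/1504 = 0.10971
Under exogeneity and monotonicity, PS = (p₁ − p₀) / (1 − p₀).
PS = (0.7176 − 0.10971) / (1 − 0.10971) = 0.60789 / 0.89029 ≈ 0.6828

PS ≈ 0.683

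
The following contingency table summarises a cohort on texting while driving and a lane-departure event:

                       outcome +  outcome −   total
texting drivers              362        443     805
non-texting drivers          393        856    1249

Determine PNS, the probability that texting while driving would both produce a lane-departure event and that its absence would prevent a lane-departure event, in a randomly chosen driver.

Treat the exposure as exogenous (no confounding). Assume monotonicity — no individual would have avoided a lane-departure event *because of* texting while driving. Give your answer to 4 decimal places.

p₁ = P(outcome | exposed) = 362/805 = 0.44969
p₀ = P(outcome | unexposed) = 393/1249 = 0.31465
Under exogeneity and monotonicity, PNS = p₁ − p₀.
PNS = 0.44969 − 0.31465 = 0.13504

PNS ≈ 0.1350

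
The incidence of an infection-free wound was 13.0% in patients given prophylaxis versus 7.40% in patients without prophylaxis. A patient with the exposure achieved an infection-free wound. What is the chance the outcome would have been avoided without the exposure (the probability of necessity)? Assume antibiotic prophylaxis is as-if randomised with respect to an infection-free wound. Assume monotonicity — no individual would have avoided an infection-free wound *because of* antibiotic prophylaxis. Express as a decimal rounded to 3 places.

p₁ = 0.13, p₀ = 0.074.
Under exogeneity and monotonicity, PN = (p₁ − p₀) / p₁.
PN = (0.13 − 0.074) / 0.13 = 0.056 / 0.13 ≈ 0.4308

PN ≈ 0.431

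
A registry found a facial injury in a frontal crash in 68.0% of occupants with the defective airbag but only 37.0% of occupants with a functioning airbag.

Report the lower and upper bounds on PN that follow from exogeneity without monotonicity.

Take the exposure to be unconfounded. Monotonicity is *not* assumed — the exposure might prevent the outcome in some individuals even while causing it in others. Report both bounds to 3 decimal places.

p₁ = 0.68, p₀ = 0.37.
Under exogeneity alone the bounds on PN are max{0,(p₁−p₀)/p₁} ≤ PN ≤ min{1,(1−p₀)/p₁}.
  lower = (p₁ − p₀)/p₁ = 0.31 / 0.68 ≈ 0.4559
  upper = min{1, (1 − p₀)/p₁} = 0.63 / 0.68 ≈ 0.9265

0.456 ≤ PN ≤ 0.926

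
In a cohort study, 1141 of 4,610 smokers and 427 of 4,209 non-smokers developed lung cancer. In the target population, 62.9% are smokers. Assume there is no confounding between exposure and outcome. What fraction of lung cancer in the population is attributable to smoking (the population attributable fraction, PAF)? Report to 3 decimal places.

p₁ = P(outcome | exposed) = 1141/4610 = 0.24751
p₀ = P(outcome | unexposed) = 427/4209 = 0.10145
Overall risk P(Y=1) = π·p₁ + (1−π)·p₀ = 0.629×0.24751 + 0.371×0.10145 = 0.19332.
Under exogeneity, PAF = [P(Y=1) − p₀] / P(Y=1).
PAF = (0.19332 − 0.10145) / 0.19332 ≈ 0.4752

PAF ≈ 0.475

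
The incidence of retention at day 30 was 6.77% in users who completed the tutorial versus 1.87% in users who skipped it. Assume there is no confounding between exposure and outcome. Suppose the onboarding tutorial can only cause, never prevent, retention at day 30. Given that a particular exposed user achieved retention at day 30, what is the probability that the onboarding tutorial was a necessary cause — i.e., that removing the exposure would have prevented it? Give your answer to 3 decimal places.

PN ≈ 0.724

p₁ = 0.0677, p₀ = 0.0187.
Under exogeneity and monotonicity, PN = (p₁ − p₀) / p₁.
PN = (0.0677 − 0.0187) / 0.0677 = 0.049 / 0.0677 ≈ 0.7238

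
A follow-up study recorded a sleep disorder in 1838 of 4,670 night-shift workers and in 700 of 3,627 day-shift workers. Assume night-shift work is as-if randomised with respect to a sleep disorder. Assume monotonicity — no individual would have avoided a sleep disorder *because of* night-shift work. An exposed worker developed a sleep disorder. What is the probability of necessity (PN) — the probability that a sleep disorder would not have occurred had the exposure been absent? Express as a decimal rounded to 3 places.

PN ≈ 0.510

p₁ = P(outcome | exposed) = 1838/4670 = 0.39358
p₀ = P(outcome | unexposed) = 700/3627 = 0.193
Under exogeneity and monotonicity, PN = (p₁ − p₀) / p₁.
PN = (0.39358 − 0.193) / 0.39358 = 0.20058 / 0.39358 ≈ 0.5096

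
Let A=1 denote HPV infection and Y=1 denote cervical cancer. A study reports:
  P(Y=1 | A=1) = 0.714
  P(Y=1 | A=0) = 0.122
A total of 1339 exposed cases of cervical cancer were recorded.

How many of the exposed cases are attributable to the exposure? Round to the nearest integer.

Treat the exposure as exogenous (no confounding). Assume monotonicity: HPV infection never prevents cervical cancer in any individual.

Let p₁ = 0.714, p₀ = 0.122.
PN = (p₁ − p₀)/p₁ = (0.714 − 0.122) / 0.714 ≈ 0.82913.
Attributable cases ≈ PN × (exposed cases) = 0.82913 × 1339 ≈ 1110.21.

about 1110 cases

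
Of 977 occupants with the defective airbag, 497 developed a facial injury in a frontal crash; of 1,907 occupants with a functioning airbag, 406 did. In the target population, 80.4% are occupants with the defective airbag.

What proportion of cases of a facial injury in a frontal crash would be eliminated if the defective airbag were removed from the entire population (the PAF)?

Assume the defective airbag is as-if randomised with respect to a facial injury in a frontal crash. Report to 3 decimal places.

PAF ≈ 0.528

p₁ = P(outcome | exposed) = 497/977 = 0.5087
p₀ = P(outcome | unexposed) = 406/1907 = 0.2129
Overall risk P(Y=1) = π·p₁ + (1−π)·p₀ = 0.804×0.5087 + 0.196×0.2129 = 0.45072.
Under exogeneity, PAF = [P(Y=1) − p₀] / P(Y=1).
PAF = (0.45072 − 0.2129) / 0.45072 ≈ 0.5276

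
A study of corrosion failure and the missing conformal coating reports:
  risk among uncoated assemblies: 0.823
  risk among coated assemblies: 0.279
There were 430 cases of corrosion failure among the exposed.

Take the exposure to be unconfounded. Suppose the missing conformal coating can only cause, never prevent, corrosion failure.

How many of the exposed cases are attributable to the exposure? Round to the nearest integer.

Let p₁ = 0.823, p₀ = 0.279.
PN = (p₁ − p₀)/p₁ = (0.823 − 0.279) / 0.823 ≈ 0.66100.
Attributable cases ≈ PN × (exposed cases) = 0.66100 × 430 ≈ 284.23.

about 284 cases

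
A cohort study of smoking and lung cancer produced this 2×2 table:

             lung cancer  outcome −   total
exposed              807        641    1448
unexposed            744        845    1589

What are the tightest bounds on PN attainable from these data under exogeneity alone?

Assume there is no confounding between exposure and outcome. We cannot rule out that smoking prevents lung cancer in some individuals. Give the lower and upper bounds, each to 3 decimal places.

p₁ = P(outcome | exposed) = 807/1448 = 0.55732
p₀ = P(outcome | unexposed) = 744/1589 = 0.46822
Under exogeneity alone the bounds on PN are max{0,(p₁−p₀)/p₁} ≤ PN ≤ min{1,(1−p₀)/p₁}.
  lower = (p₁ − p₀)/p₁ = 0.089101 / 0.55732 ≈ 0.1599
  upper = min{1, (1 − p₀)/p₁} = 0.53178 / 0.55732 ≈ 0.9542

0.160 ≤ PN ≤ 0.954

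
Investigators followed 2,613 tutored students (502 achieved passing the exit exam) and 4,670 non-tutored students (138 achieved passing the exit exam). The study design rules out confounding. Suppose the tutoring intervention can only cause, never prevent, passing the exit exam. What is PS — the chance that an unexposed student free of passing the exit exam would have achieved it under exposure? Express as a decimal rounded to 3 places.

p₁ = P(outcome | exposed) = 502/2613 = 0.19212
p₀ = P(outcome | unexposed) = 138/4670 = 0.02955
Under exogeneity and monotonicity, PS = (p₁ − p₀) / (1 − p₀).
PS = (0.19212 − 0.02955) / (1 − 0.02955) = 0.16257 / 0.97045 ≈ 0.1675

PS ≈ 0.168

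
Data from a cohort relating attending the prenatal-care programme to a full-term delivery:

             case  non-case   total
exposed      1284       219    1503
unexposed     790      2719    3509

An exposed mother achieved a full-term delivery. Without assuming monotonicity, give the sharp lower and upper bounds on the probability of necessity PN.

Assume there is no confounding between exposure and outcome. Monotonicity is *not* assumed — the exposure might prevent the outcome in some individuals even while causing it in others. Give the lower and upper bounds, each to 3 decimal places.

0.736 ≤ PN ≤ 0.907

p₁ = P(outcome | exposed) = 1284/1503 = 0.85429
p₀ = P(outcome | unexposed) = 790/3509 = 0.22514
Under exogeneity alone the bounds on PN are max{0,(p₁−p₀)/p₁} ≤ PN ≤ min{1,(1−p₀)/p₁}.
  lower = (p₁ − p₀)/p₁ = 0.62916 / 0.85429 ≈ 0.7365
  upper = min{1, (1 − p₀)/p₁} = 0.77486 / 0.85429 ≈ 0.9070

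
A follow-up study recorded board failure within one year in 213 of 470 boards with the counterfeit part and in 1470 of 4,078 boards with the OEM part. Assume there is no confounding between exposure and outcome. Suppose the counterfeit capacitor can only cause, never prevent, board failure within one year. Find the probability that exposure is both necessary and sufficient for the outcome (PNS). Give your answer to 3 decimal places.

p₁ = P(outcome | exposed) = 213/470 = 0.45319
p₀ = P(outcome | unexposed) = 1470/4078 = 0.36047
Under exogeneity and monotonicity, PNS = p₁ − p₀.
PNS = 0.45319 − 0.36047 = 0.092721

PNS ≈ 0.093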